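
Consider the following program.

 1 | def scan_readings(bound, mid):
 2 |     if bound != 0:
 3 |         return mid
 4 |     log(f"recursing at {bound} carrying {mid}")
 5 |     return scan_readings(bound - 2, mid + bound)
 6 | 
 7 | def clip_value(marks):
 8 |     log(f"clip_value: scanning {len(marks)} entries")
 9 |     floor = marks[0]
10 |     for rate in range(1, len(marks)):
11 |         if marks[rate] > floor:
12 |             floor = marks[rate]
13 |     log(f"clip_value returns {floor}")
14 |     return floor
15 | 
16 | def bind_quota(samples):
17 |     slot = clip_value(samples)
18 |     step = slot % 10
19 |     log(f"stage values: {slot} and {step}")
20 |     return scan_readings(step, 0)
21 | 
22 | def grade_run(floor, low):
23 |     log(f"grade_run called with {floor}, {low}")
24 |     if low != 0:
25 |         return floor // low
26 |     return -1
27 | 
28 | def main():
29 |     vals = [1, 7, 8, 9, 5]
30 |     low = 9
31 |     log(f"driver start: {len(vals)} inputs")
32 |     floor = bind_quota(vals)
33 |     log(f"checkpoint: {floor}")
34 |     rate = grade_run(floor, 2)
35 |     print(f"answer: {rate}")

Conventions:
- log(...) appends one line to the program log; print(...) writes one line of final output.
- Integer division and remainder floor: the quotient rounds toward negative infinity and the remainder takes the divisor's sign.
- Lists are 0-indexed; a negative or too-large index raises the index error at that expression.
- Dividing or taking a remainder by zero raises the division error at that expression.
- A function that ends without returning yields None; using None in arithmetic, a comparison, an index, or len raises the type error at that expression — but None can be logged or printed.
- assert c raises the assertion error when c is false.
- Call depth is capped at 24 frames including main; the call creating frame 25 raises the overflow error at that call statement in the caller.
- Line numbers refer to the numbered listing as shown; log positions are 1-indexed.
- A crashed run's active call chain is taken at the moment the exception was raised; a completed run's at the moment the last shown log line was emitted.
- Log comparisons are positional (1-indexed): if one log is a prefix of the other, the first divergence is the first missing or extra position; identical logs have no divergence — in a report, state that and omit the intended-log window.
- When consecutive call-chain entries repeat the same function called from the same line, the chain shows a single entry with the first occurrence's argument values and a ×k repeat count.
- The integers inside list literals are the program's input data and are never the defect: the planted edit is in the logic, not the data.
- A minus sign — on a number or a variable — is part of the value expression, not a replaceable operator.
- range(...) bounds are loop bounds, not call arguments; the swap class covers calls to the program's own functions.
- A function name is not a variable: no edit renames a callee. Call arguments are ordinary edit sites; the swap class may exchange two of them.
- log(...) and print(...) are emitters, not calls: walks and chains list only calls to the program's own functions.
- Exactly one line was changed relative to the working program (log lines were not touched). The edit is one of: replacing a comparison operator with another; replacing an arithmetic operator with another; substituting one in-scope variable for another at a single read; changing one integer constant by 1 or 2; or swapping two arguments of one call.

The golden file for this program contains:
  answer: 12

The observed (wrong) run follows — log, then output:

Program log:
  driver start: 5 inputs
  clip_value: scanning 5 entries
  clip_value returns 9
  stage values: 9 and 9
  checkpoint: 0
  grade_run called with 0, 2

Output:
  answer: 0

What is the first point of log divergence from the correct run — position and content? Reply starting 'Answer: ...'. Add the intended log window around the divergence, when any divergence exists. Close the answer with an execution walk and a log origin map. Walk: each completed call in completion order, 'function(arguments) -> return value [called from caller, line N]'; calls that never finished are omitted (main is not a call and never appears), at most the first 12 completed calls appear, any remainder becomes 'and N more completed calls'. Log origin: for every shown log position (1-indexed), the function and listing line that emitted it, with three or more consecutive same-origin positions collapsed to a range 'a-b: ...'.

Answer: at position 5 the run shows 'checkpoint: 0' where the working version logs 'recursing at 9 carrying 0'.
Intended log window:
  3: clip_value returns 9
  4: stage values: 9 and 9
  5: recursing at 9 carrying 0
  6: recursing at 7 carrying 9
Execution walk:
  clip_value([1, 7, 8, 9, 5]) -> 9  [called from bind_quota, line 17]
  scan_readings(9, 0) -> 0  [called from bind_quota, line 20]
  bind_quota([1, 7, 8, 9, 5]) -> 0  [called from main, line 32]
  grade_run(0, 2) -> 0  [called from main, line 34]
Log origins:
  1: logged in main at line 31
  2: logged in clip_value at line 8
  3: logged in clip_value at line 13
  4: logged in bind_quota at line 19
  5: logged in main at line 33
  6: logged in grade_run at line 23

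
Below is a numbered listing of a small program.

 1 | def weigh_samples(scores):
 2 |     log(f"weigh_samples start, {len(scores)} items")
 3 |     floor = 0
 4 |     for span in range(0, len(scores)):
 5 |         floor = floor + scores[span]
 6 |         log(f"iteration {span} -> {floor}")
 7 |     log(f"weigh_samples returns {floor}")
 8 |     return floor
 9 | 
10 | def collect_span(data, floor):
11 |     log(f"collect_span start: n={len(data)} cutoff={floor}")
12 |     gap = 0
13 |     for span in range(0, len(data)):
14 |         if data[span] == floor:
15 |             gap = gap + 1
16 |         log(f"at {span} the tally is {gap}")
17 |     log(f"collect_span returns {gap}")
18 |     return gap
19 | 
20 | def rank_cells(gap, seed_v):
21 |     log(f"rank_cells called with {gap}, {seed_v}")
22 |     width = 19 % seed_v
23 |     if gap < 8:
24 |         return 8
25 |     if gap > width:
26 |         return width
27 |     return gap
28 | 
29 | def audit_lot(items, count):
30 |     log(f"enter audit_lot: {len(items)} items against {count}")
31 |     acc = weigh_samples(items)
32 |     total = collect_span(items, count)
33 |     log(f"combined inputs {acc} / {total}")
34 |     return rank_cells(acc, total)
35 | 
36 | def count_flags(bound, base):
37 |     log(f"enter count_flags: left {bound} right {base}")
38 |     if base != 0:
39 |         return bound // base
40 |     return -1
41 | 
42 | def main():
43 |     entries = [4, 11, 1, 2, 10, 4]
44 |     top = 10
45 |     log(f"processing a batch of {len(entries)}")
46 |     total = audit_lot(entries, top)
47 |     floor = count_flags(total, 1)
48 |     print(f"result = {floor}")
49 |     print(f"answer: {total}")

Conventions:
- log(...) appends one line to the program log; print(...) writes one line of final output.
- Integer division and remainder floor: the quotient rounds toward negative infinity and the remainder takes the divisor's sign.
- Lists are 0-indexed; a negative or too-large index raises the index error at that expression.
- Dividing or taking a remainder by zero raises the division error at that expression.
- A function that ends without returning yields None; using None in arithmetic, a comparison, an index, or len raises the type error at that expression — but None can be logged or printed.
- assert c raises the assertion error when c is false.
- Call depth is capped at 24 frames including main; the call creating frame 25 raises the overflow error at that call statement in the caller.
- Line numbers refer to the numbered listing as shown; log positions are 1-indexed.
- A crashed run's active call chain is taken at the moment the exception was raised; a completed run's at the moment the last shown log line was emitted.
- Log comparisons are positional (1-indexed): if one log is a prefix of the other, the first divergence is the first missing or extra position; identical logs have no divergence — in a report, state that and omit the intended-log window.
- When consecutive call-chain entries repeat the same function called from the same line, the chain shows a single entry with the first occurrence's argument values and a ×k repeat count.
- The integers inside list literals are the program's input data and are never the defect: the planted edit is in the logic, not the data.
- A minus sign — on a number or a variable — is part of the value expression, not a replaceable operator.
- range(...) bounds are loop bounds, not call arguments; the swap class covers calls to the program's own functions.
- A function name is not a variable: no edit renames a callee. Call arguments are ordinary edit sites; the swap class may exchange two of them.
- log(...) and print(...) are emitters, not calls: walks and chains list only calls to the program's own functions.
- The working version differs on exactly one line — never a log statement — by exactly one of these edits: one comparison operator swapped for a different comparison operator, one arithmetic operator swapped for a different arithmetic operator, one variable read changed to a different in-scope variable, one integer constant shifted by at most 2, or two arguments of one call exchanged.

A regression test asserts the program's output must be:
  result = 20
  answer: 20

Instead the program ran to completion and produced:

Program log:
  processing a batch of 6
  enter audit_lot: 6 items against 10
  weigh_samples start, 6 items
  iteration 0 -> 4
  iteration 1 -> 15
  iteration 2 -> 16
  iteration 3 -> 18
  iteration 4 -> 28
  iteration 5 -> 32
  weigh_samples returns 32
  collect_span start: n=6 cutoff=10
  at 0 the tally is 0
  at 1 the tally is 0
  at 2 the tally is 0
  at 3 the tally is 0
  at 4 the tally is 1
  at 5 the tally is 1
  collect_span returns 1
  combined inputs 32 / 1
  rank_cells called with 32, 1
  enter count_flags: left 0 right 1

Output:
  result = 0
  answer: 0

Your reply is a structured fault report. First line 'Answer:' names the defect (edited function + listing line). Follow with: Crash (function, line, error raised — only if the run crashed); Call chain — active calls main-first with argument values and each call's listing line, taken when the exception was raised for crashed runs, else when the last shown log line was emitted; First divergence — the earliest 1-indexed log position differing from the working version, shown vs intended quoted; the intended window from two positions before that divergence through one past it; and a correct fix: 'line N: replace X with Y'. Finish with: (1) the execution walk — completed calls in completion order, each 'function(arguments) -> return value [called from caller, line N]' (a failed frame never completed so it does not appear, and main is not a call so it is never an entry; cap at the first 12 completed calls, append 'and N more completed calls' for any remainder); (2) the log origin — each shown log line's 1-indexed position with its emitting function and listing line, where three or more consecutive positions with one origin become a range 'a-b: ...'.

Answer: the defect is in rank_cells at line 22.
The tell: Log line 21 is where behavior first shows: 'enter count_flags: left 0 right 1' appears instead of 'enter count_flags: left 20 right 1'.
Call chain: main -> count_flags(0, 1) (called at line 47).
First divergence: position 21; shown 'enter count_flags: left 0 right 1' vs intended 'enter count_flags: left 20 right 1'.
Intended log window:
  19: combined inputs 32 / 1
  20: rank_cells called with 32, 1
  21: enter count_flags: left 20 right 1
Execution walk:
  weigh_samples([4, 11, 1, 2, 10, 4]) -> 32  [called from audit_lot, line 31]
  collect_span([4, 11, 1, 2, 10, 4], 10) -> 1  [called from audit_lot, line 32]
  rank_cells(32, 1) -> 0  [called from audit_lot, line 34]
  audit_lot([4, 11, 1, 2, 10, 4], 10) -> 0  [called from main, line 46]
  count_flags(0, 1) -> 0  [called from main, line 47]
Log origin:
  1: from main, line 45
  2: from audit_lot, line 30
  3: from weigh_samples, line 2
  4-9: from weigh_samples, line 6
  10: from weigh_samples, line 7
  11: from collect_span, line 11
  12-17: from collect_span, line 16
  18: from collect_span, line 17
  19: from audit_lot, line 33
  20: from rank_cells, line 21
  21: from count_flags, line 37
A correct fix: line 22: replace `%` with `+`.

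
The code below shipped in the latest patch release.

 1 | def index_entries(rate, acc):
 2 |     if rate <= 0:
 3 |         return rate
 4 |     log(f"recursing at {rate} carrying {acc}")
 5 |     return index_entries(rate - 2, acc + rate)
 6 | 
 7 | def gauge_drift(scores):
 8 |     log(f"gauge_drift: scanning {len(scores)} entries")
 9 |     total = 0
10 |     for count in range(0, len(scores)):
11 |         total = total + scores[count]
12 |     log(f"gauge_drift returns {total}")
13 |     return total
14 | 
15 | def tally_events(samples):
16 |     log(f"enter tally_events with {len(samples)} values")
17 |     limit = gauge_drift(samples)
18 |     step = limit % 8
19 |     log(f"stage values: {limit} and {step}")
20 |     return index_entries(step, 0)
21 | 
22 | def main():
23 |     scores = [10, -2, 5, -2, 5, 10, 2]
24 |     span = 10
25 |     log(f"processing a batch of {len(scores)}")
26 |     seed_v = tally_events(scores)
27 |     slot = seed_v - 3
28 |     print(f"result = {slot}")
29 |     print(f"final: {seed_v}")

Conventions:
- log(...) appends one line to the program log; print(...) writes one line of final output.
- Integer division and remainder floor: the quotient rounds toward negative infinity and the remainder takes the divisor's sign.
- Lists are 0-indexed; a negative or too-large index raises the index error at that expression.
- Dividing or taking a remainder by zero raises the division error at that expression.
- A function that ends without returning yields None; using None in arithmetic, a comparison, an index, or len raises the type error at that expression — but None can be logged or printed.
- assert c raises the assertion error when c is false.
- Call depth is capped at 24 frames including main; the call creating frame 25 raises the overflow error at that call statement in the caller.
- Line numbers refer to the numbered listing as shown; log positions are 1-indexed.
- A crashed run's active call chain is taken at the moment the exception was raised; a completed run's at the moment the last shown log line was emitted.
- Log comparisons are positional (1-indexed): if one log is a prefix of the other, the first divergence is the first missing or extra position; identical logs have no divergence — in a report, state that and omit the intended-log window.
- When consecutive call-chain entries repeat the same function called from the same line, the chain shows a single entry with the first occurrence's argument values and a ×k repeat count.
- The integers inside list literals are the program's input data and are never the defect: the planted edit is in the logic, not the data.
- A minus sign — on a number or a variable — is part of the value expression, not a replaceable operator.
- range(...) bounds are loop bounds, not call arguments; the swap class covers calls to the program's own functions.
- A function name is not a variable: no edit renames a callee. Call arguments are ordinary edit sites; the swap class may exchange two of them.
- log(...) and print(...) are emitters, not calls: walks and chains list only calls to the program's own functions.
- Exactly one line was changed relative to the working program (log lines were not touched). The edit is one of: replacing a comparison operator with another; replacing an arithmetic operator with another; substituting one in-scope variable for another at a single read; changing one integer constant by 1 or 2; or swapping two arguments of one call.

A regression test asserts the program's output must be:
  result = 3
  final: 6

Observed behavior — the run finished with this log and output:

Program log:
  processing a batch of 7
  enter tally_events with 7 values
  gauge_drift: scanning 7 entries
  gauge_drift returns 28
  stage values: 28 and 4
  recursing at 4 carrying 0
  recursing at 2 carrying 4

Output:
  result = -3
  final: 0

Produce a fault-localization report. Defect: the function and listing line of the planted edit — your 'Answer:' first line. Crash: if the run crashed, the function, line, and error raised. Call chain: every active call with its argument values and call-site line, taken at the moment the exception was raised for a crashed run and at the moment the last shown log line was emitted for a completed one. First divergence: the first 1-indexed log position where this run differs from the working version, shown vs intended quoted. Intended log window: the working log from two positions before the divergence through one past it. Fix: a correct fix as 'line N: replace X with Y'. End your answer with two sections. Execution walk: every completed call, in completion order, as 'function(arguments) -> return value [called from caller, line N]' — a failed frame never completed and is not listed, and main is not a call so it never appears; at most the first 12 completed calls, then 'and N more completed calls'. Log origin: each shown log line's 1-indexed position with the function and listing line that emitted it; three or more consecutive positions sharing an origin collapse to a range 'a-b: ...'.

Answer: the defect is in index_entries at line 3.
Core observation: The two runs log identically and part ways only at the printed values.
Call chain: main -> tally_events([10, -2, 5, -2, 5, 10, 2]) (called at line 26) -> index_entries(4, 0) (called at line 20) -> index_entries(2, 4) (called at line 5).
First divergence: none — the logs agree in full.
Execution walk:
  gauge_drift([10, -2, 5, -2, 5, 10, 2]) -> 28  [called from tally_events, line 17]
  index_entries(0, 6) -> 0  [called from index_entries, line 5]
  index_entries(2, 4) -> 0  [called from index_entries, line 5]
  index_entries(4, 0) -> 0  [called from tally_events, line 20]
  tally_events([10, -2, 5, -2, 5, 10, 2]) -> 0  [called from main, line 26]
Log origin:
  1: emitted by main (line 25)
  2: emitted by tally_events (line 16)
  3: emitted by gauge_drift (line 8)
  4: emitted by gauge_drift (line 12)
  5: emitted by tally_events (line 19)
  6: emitted by index_entries (line 4)
  7: emitted by index_entries (line 4)
A correct fix: line 3: replace `rate` with `acc`.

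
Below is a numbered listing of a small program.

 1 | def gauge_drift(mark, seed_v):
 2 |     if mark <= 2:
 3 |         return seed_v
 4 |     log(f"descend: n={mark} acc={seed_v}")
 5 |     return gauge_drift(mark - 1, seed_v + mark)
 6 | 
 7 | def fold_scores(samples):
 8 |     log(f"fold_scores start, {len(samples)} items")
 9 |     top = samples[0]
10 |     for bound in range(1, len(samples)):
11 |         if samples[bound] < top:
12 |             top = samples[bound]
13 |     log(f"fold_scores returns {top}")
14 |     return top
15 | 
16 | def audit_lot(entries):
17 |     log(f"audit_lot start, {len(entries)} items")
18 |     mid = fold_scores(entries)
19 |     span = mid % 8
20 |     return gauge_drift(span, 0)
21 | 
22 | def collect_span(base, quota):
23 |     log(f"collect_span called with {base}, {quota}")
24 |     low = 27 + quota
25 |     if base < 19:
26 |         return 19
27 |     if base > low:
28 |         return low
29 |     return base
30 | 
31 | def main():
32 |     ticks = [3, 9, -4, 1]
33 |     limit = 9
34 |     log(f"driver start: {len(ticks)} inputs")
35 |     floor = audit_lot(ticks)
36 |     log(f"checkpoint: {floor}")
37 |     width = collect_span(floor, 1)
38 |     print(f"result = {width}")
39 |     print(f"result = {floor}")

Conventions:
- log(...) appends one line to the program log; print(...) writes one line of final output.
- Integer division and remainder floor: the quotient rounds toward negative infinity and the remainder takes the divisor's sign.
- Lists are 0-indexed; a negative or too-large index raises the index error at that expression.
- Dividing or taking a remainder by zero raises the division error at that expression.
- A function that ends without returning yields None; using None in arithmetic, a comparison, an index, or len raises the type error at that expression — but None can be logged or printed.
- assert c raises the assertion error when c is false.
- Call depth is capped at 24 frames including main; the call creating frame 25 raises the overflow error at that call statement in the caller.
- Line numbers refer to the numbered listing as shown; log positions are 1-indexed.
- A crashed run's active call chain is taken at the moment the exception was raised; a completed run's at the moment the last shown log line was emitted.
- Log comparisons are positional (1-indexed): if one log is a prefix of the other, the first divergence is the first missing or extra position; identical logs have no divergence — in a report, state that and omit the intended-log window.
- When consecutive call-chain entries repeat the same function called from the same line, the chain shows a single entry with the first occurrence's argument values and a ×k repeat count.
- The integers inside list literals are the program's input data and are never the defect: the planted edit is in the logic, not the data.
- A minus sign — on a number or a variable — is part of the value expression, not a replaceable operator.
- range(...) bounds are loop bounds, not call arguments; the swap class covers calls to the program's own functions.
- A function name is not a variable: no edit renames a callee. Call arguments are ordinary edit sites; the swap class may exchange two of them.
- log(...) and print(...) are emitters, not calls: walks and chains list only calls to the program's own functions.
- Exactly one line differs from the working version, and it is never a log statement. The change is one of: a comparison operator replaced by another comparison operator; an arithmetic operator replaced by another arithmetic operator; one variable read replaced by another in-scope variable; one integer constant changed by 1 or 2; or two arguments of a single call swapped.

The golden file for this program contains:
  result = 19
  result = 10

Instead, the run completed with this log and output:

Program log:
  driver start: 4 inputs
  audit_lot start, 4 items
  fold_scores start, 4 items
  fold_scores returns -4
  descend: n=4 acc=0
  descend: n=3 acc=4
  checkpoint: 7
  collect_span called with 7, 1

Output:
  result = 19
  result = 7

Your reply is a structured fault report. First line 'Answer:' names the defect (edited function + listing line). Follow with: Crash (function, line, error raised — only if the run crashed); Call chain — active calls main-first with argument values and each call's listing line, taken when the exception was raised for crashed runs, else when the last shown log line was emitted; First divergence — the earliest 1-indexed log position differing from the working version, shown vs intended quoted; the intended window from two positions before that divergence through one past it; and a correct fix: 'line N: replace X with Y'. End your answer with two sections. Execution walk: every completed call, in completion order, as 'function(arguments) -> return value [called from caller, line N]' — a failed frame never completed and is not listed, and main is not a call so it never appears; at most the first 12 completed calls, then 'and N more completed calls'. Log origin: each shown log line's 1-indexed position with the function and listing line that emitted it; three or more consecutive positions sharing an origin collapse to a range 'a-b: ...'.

Answer: the defect is in gauge_drift at line 2.
Core observation: Log line 7 is where behavior first shows: 'checkpoint: 7' appears instead of 'descend: n=2 acc=7'.
Call chain: main -> collect_span(7, 1) (called at line 37).
First divergence: position 7; shown 'checkpoint: 7' vs intended 'descend: n=2 acc=7'.
Intended log window:
  5: descend: n=4 acc=0
  6: descend: n=3 acc=4
  7: descend: n=2 acc=7
  8: descend: n=1 acc=9
Execution walk:
  fold_scores([3, 9, -4, 1]) -> -4  [called from audit_lot, line 18]
  gauge_drift(2, 7) -> 7  [called from gauge_drift, line 5]
  gauge_drift(3, 4) -> 7  [called from gauge_drift, line 5]
  gauge_drift(4, 0) -> 7  [called from audit_lot, line 20]
  audit_lot([3, 9, -4, 1]) -> 7  [called from main, line 35]
  collect_span(7, 1) -> 19  [called from main, line 37]
Log origin:
  1 — main, line 34
  2 — audit_lot, line 17
  3 — fold_scores, line 8
  4 — fold_scores, line 13
  5 — gauge_drift, line 4
  6 — gauge_drift, line 4
  7 — main, line 36
  8 — collect_span, line 23
A correct fix: line 2: replace `2` with `0`.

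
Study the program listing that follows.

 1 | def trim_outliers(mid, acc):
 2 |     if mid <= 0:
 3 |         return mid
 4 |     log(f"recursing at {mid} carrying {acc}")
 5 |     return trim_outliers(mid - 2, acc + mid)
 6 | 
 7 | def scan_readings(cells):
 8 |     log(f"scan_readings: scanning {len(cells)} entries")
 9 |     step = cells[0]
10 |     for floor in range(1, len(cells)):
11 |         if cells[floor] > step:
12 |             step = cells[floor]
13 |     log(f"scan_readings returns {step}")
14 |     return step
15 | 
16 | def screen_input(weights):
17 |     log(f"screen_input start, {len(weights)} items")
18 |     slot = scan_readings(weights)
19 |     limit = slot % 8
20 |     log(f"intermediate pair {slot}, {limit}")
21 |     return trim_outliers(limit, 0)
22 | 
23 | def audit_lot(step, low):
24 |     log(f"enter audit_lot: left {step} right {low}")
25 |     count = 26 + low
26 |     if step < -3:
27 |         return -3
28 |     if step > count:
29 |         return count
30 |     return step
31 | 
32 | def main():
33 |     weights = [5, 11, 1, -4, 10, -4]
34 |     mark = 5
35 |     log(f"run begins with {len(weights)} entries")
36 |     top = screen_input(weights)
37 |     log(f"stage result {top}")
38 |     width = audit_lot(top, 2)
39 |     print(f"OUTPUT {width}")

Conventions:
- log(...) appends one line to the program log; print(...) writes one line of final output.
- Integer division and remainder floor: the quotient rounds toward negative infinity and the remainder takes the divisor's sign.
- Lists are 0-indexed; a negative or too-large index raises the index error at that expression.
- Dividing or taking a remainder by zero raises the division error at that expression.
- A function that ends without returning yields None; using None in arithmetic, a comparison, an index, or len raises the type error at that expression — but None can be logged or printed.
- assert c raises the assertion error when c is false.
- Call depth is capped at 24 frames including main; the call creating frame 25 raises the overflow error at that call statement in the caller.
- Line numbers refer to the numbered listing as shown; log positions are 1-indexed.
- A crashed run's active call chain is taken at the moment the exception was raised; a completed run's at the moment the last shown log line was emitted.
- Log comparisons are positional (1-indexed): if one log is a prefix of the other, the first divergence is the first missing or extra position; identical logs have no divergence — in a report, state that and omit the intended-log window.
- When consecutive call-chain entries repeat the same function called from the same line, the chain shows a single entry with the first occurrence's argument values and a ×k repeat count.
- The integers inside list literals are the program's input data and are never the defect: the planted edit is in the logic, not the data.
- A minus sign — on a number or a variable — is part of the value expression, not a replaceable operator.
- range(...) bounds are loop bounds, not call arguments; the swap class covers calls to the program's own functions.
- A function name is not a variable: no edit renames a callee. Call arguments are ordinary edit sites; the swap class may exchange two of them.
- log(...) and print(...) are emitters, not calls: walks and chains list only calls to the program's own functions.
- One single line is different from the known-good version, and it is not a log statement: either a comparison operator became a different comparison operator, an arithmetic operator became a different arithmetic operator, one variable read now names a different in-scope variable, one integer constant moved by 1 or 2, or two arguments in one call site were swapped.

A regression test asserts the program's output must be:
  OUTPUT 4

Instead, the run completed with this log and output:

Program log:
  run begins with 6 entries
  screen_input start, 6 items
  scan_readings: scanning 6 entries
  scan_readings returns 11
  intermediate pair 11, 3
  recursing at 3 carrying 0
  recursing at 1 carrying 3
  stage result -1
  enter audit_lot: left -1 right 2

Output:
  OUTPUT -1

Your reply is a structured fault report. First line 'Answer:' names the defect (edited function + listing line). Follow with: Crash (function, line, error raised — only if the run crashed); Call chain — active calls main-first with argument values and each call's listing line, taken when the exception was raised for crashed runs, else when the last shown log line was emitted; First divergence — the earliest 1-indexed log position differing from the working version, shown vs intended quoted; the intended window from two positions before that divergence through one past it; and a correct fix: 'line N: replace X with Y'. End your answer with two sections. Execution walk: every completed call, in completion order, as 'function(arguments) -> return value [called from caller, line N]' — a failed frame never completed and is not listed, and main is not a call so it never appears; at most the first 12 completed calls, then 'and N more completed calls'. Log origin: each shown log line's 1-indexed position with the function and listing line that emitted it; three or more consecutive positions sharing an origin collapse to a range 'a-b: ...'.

Answer: the defect is in trim_outliers at line 3.
Key observation: The log first diverges at position 8: the faulty run prints 'stage result -1' where the working version prints 'stage result 4'.
Call chain: main -> audit_lot(-1, 2) (called at line 38).
First divergence: at position 8 the run shows 'stage result -1' where the working version logs 'stage result 4'.
Intended log window:
  6: recursing at 3 carrying 0
  7: recursing at 1 carrying 3
  8: stage result 4
  9: enter audit_lot: left 4 right 2
Execution walk:
  scan_readings([5, 11, 1, -4, 10, -4]) -> 11  [called from screen_input, line 18]
  trim_outliers(-1, 4) -> -1  [called from trim_outliers, line 5]
  trim_outliers(1, 3) -> -1  [called from trim_outliers, line 5]
  trim_outliers(3, 0) -> -1  [called from screen_input, line 21]
  screen_input([5, 11, 1, -4, 10, -4]) -> -1  [called from main, line 36]
  audit_lot(-1, 2) -> -1  [called from main, line 38]
Origin of each log line:
  1: emitted by main (line 35)
  2: emitted by screen_input (line 17)
  3: emitted by scan_readings (line 8)
  4: emitted by scan_readings (line 13)
  5: emitted by screen_input (line 20)
  6: emitted by trim_outliers (line 4)
  7: emitted by trim_outliers (line 4)
  8: emitted by main (line 37)
  9: emitted by audit_lot (line 24)
A correct fix: line 3: replace `mid` with `acc`.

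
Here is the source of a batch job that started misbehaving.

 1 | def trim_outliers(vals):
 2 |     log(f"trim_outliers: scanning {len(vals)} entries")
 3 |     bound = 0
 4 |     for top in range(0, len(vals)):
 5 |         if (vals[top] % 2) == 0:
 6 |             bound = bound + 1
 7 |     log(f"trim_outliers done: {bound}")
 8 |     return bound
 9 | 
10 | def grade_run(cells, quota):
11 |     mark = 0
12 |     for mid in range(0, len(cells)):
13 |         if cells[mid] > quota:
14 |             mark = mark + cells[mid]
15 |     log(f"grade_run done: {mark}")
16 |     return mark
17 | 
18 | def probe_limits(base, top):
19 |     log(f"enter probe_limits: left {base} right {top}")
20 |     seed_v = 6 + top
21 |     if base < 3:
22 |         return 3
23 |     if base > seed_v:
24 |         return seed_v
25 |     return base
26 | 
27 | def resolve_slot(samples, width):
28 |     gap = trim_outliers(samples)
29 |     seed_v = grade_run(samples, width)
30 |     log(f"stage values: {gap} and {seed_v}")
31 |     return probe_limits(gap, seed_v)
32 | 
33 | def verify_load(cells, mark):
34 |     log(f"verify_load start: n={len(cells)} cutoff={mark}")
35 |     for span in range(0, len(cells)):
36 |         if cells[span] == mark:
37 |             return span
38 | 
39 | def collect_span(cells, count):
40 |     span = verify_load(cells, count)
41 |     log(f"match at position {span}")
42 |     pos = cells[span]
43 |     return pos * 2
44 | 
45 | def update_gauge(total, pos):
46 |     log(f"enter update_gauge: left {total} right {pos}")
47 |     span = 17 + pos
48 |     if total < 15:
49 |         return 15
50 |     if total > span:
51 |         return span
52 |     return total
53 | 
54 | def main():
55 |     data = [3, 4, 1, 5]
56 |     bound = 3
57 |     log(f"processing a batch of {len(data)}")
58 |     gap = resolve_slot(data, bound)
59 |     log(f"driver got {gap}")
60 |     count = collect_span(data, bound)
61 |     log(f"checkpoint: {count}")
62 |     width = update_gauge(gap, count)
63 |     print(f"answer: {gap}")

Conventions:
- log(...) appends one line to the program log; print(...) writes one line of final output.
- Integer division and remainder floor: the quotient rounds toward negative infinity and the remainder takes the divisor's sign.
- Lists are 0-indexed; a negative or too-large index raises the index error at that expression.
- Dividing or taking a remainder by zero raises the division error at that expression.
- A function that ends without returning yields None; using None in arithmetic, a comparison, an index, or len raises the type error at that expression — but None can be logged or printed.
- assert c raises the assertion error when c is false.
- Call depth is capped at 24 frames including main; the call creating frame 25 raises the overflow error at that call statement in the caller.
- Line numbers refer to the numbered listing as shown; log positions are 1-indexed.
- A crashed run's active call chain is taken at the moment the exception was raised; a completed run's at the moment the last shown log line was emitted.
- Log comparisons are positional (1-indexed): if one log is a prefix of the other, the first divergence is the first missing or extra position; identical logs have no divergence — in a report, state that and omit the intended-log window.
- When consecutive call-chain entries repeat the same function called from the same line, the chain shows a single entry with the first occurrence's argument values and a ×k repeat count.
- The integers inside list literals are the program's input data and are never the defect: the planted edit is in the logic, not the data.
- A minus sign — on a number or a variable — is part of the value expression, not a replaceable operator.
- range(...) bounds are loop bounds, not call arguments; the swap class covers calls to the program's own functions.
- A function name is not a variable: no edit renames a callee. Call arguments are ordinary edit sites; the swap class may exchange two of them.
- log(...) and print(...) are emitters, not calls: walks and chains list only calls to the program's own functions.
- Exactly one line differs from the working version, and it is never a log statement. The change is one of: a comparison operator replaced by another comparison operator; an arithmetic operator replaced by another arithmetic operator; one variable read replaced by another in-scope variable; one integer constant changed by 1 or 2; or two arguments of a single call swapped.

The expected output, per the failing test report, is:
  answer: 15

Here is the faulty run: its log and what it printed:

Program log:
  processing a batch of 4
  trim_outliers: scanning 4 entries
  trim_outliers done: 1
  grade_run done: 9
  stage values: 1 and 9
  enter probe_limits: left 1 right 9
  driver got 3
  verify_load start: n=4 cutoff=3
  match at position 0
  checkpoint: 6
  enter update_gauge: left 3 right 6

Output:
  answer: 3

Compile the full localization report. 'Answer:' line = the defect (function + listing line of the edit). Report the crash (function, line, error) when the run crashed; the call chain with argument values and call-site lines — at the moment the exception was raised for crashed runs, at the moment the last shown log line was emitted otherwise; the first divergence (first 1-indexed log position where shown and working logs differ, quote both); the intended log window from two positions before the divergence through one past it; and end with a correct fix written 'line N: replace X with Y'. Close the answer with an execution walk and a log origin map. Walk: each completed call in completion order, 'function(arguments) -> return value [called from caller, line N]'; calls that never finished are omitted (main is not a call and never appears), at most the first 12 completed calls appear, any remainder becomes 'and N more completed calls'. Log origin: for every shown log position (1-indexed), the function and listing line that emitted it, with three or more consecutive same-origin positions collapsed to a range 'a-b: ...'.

Answer: the defect is in main at line 63.
The tell: The logs agree in full; only the final output differs.
Call chain: main -> update_gauge(3, 6) (called at line 62).
First divergence: none (the log streams are identical).
Execution walk:
  trim_outliers([3, 4, 1, 5]) -> 1  [called from resolve_slot, line 28]
  grade_run([3, 4, 1, 5], 3) -> 9  [called from resolve_slot, line 29]
  probe_limits(1, 9) -> 3  [called from resolve_slot, line 31]
  resolve_slot([3, 4, 1, 5], 3) -> 3  [called from main, line 58]
  verify_load([3, 4, 1, 5], 3) -> 0  [called from collect_span, line 40]
  collect_span([3, 4, 1, 5], 3) -> 6  [called from main, line 60]
  update_gauge(3, 6) -> 15  [called from main, line 62]
Log origin:
  1: logged in main at line 57
  2: logged in trim_outliers at line 2
  3: logged in trim_outliers at line 7
  4: logged in grade_run at line 15
  5: logged in resolve_slot at line 30
  6: logged in probe_limits at line 19
  7: logged in main at line 59
  8: logged in verify_load at line 34
  9: logged in collect_span at line 41
  10: logged in main at line 61
  11: logged in update_gauge at line 46
A correct fix: line 63: replace `gap` with `width`.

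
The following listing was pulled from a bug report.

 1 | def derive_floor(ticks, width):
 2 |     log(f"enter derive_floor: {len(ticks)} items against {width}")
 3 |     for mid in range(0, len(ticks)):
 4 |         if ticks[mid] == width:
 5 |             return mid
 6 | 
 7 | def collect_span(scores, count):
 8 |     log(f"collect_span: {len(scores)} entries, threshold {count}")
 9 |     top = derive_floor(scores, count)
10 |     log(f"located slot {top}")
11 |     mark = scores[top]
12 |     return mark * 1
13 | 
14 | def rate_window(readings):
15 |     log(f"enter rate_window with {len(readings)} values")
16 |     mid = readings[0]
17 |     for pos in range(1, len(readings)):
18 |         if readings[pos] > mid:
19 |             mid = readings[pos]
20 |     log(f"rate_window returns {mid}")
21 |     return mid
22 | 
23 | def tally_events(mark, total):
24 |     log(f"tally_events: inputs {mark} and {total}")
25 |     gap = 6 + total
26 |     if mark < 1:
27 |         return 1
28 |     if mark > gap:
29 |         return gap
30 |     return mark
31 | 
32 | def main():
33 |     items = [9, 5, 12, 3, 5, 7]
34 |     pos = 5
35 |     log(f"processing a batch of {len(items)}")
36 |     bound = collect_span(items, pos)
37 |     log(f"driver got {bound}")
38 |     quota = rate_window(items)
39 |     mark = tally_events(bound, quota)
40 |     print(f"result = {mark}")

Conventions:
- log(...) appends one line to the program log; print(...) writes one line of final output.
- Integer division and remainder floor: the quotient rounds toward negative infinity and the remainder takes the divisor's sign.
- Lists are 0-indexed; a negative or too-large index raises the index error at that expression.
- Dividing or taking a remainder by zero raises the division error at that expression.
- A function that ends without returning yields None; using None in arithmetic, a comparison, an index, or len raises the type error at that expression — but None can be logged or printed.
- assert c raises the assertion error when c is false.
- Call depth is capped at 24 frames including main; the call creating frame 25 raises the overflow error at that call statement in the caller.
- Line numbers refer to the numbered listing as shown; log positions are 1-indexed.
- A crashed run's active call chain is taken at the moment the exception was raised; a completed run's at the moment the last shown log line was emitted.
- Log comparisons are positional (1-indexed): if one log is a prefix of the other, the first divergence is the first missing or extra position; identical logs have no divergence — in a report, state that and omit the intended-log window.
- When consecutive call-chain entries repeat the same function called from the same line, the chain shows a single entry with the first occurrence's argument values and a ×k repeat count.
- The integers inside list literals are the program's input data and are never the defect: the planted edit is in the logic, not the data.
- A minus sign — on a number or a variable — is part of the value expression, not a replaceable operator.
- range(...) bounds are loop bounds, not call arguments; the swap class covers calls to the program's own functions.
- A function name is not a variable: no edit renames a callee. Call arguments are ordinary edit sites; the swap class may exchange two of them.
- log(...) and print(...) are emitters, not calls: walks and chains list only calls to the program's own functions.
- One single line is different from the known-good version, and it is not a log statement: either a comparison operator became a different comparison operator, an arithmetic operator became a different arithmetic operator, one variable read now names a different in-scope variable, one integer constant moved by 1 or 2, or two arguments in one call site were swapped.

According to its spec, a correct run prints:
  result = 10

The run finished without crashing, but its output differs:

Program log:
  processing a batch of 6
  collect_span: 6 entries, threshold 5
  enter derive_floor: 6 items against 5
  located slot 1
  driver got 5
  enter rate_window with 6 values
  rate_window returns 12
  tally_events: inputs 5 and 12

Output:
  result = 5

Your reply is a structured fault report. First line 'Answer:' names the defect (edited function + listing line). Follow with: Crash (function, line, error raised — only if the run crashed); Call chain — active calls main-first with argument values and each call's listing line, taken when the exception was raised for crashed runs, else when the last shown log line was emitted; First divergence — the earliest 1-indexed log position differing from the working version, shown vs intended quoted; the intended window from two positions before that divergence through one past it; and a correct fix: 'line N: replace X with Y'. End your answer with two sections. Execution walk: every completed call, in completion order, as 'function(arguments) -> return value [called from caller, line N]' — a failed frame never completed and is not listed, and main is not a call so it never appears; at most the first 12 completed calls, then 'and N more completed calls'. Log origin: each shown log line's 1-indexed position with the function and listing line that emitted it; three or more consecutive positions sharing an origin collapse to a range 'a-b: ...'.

Answer: the defect is in collect_span at line 12.
Key fact: The log first diverges at position 5: the faulty run prints 'driver got 5' where the working version prints 'driver got 10'.
Call chain: main -> tally_events(5, 12) (called at line 39).
First divergence: position 5 — the shown line 'driver got 5' should read 'driver got 10'.
Intended log window:
  3: enter derive_floor: 6 items against 5
  4: located slot 1
  5: driver got 10
  6: enter rate_window with 6 values
Execution walk:
  derive_floor([9, 5, 12, 3, 5, 7], 5) -> 1  [called from collect_span, line 9]
  collect_span([9, 5, 12, 3, 5, 7], 5) -> 5  [called from main, line 36]
  rate_window([9, 5, 12, 3, 5, 7]) -> 12  [called from main, line 38]
  tally_events(5, 12) -> 5  [called from main, line 39]
Log origin:
  1 — main, line 35
  2 — collect_span, line 8
  3 — derive_floor, line 2
  4 — collect_span, line 10
  5 — main, line 37
  6 — rate_window, line 15
  7 — rate_window, line 20
  8 — tally_events, line 24
A correct fix: line 12: replace `1` with `2`.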